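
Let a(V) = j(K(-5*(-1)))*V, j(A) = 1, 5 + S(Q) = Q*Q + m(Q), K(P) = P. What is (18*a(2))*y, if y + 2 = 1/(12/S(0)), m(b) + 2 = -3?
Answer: -102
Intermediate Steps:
m(b) = -5 (m(b) = -2 - 3 = -5)
S(Q) = -10 + Q² (S(Q) = -5 + (Q*Q - 5) = -5 + (Q² - 5) = -5 + (-5 + Q²) = -10 + Q²)
a(V) = V (a(V) = 1*V = V)
y = -17/6 (y = -2 + 1/(12/(-10 + 0²)) = -2 + 1/(12/(-10 + 0)) = -2 + 1/(12/(-10)) = -2 + 1/(12*(-⅒)) = -2 + 1/(-6/5) = -2 - ⅚ = -17/6 ≈ -2.8333)
(18*a(2))*y = (18*2)*(-17/6) = 36*(-17/6) = -102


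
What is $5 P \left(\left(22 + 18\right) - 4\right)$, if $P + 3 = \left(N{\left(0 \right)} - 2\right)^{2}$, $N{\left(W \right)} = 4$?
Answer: $180$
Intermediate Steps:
$P = 1$ ($P = -3 + \left(4 - 2\right)^{2} = -3 + 2^{2} = -3 + 4 = 1$)
$5 P \left(\left(22 + 18\right) - 4\right) = 5 \cdot 1 \left(\left(22 + 18\right) - 4\right) = 5 \left(40 - 4\right) = 5 \cdot 36 = 180$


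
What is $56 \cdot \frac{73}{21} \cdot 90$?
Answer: $17520$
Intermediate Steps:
$56 \cdot \frac{73}{21} \cdot 90 = \frac{584}{3} \cdot 90 = 17520$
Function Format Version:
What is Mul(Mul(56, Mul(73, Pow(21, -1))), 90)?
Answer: 17520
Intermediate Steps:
Mul(Mul(56, Mul(73, Pow(21, -1))), 90) = Mul(Mul(56, Mul(73, Rational(1, 21))), 90) = Mul(Mul(56, Rational(73, 21)), 90) = Mul(Rational(584, 3), 90) = 17520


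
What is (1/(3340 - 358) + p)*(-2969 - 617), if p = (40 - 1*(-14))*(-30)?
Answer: 8661694327/1491 ≈ 5.8093e+6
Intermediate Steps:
p = -1620 (p = (40 + 14)*(-30) = 54*(-30) = -1620)
(1/(3340 - 358) + p)*(-2969 - 617) = (1/(3340 - 358) - 1620)*(-2969 - 617) = (1/2982 - 1620)*(-3586) = -4830839/2982*(-3586) = 8661694327/1491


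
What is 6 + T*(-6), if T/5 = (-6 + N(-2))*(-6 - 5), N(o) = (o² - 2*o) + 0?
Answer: 666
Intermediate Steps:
N(o) = o² - 2*o
T = -110 (T = 5*((-6 - 2*(-2 - 2))*(-6 - 5)) = 5*((-6 - 2*(-4))*(-11)) = 5*((-6 + 8)*(-11)) = 5*(2*(-11)) = 5*(-22) = -110)
6 + T*(-6) = 6 - 110*(-6) = 6 + 660 = 666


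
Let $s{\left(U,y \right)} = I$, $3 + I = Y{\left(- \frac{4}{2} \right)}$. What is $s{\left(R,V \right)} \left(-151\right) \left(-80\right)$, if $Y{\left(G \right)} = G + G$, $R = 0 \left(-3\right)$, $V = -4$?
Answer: $-84560$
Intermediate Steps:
$R = 0$
$Y{\left(G \right)} = 2 G$
$I = -7$ ($I = -3 + 2 \left(- \frac{4}{2}\right) = -3 + 2 \left(\left(-4\right) \frac{1}{2}\right) = -3 + 2 \left(-2\right) = -3 - 4 = -7$)
$s{\left(U,y \right)} = -7$
$s{\left(R,V \right)} \left(-151\right) \left(-80\right) = \left(-7\right) \left(-151\right) \left(-80\right) = 1057 \left(-80\right) = -84560$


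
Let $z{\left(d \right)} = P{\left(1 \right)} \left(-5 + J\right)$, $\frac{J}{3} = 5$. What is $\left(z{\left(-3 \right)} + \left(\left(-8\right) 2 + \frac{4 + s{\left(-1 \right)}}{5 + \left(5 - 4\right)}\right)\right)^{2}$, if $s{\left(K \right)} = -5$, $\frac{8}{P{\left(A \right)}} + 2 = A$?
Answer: $\frac{332929}{36} \approx 9248.0$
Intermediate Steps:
$J = 15$ ($J = 3 \cdot 5 = 15$)
$P{\left(A \right)} = \frac{8}{-2 + A}$
$z{\left(d \right)} = -80$ ($z{\left(d \right)} = \frac{8}{-2 + 1} \left(-5 + 15\right) = \frac{8}{-1} \cdot 10 = 8 \left(-1\right) 10 = \left(-8\right) 10 = -80$)
$\left(z{\left(-3 \right)} + \left(\left(-8\right) 2 + \frac{4 + s{\left(-1 \right)}}{5 + \left(5 - 4\right)}\right)\right)^{2} = \left(-80 - \left(16 - \frac{4 - 5}{5 + \left(5 - 4\right)}\right)\right)^{2} = \left(-80 - \left(16 + \frac{1}{5 + \left(5 - 4\right)}\right)\right)^{2} = \left(-80 - \left(16 + \frac{1}{5 + 1}\right)\right)^{2} = \left(-80 - \frac{97}{6}\right)^{2} = \left(- \frac{577}{6}\right)^{2} = \frac{332929}{36}$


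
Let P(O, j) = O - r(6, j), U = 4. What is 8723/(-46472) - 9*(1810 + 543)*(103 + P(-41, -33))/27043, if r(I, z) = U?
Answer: -57315873641/1256742296 ≈ -45.607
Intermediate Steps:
r(I, z) = 4
P(O, j) = -4 + O (P(O, j) = O - 1*4 = O - 4 = -4 + O)
8723/(-46472) - 9*(1810 + 543)*(103 + P(-41, -33))/27043 = 8723/(-46472) - 9*(1810 + 543)*(103 + (-4 - 41))/27043 = 8723*(-1/46472) - 21177*(103 - 45)*(1/27043) = -8723/46472 - 21177*58*(1/27043) = -8723/46472 - 9*136474*(1/27043) = -8723/46472 - 1228266*1/27043 = -8723/46472 - 1228266/27043 = -57315873641/1256742296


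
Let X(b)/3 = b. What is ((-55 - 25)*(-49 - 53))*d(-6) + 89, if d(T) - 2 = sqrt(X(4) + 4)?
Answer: 49049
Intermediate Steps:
X(b) = 3*b
d(T) = 6 (d(T) = 2 + sqrt(3*4 + 4) = 2 + sqrt(12 + 4) = 2 + sqrt(16) = 2 + 4 = 6)
((-55 - 25)*(-49 - 53))*d(-6) + 89 = ((-55 - 25)*(-49 - 53))*6 + 89 = -80*(-102)*6 + 89 = 8160*6 + 89 = 48960 + 89 = 49049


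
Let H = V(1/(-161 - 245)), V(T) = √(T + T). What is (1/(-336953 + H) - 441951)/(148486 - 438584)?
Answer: 10186120596281670487/6686200987711933944 + I*√203/6686200987711933944 ≈ 1.5235 + 2.1309e-18*I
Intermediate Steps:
V(T) = √2*√T (V(T) = √(2*T) = √2*√T)
H = I*√203/203 (H = √2*√(1/(-161 - 245)) = √2*√(1/(-406)) = √2*√(-1/406) = √2*(I*√406/406) = I*√203/203 ≈ 0.070186*I)
(1/(-336953 + H) - 441951)/(148486 - 438584) = (1/(-336953 + I*√203/203) - 441951)/(148486 - 438584) = (-441951 + 1/(-336953 + I*√203/203))/(-290098) = (-441951 + 1/(-336953 + I*√203/203))*(-1/290098) = 441951/290098 - 1/(290098*(-336953 + I*√203/203))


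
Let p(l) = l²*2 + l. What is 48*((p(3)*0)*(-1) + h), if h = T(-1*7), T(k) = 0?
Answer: 0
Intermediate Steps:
h = 0
p(l) = l + 2*l² (p(l) = 2*l² + l = l + 2*l²)
48*((p(3)*0)*(-1) + h) = 48*(((3*(1 + 2*3))*0)*(-1) + 0) = 48*(((3*(1 + 6))*0)*(-1) + 0) = 48*(((3*7)*0)*(-1) + 0) = 48*((21*0)*(-1) + 0) = 48*(0*(-1) + 0) = 48*(0 + 0) = 48*0 = 0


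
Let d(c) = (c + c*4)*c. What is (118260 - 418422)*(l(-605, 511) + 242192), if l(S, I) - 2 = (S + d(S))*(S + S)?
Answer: 664401685074972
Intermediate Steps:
d(c) = 5*c² (d(c) = (c + 4*c)*c = (5*c)*c = 5*c²)
l(S, I) = 2 + 2*S*(S + 5*S²) (l(S, I) = 2 + (S + 5*S²)*(S + S) = 2 + (S + 5*S²)*(2*S) = 2 + 2*S*(S + 5*S²))
(118260 - 418422)*(l(-605, 511) + 242192) = (118260 - 418422)*((2 + 2*(-605)² + 10*(-605)³) + 242192) = -300162*((2 + 2*366025 + 10*(-221445125)) + 242192) = -300162*((2 + 732050 - 2214451250) + 242192) = -300162*(-2213719198 + 242192) = -300162*(-2213477006) = 664401685074972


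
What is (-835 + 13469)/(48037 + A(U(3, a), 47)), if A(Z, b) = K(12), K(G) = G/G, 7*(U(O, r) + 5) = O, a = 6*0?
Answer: 6317/24019 ≈ 0.26300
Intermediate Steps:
a = 0
U(O, r) = -5 + O/7
K(G) = 1
A(Z, b) = 1
(-835 + 13469)/(48037 + A(U(3, a), 47)) = (-835 + 13469)/(48037 + 1) = 12634/48038 = 12634*(1/48038) = 6317/24019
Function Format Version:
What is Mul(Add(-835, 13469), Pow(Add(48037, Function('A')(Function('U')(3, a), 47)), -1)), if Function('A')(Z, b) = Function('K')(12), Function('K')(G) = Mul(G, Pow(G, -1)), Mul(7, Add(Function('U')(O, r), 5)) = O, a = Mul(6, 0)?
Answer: Rational(6317, 24019) ≈ 0.26300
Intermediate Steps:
a = 0
Function('U')(O, r) = Add(-5, Mul(Rational(1, 7), O))
Function('K')(G) = 1
Function('A')(Z, b) = 1
Mul(Add(-835, 13469), Pow(Add(48037, Function('A')(Function('U')(3, a), 47)), -1)) = Mul(Add(-835, 13469), Pow(Add(48037, 1), -1)) = Mul(12634, Pow(48038, -1)) = Mul(12634, Rational(1, 48038)) = Rational(6317, 24019)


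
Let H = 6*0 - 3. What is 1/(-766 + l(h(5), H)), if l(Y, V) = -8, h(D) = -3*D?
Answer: -1/774 ≈ -0.0012920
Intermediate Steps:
H = -3 (H = 0 - 3 = -3)
1/(-766 + l(h(5), H)) = 1/(-766 - 8) = 1/(-774) = -1/774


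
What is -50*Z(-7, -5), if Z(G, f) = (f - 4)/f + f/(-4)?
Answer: -305/2 ≈ -152.50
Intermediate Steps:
Z(G, f) = -f/4 + (-4 + f)/f (Z(G, f) = (-4 + f)/f + f*(-1/4) = (-4 + f)/f - f/4 = -f/4 + (-4 + f)/f)
-50*Z(-7, -5) = -50*(1 - 4/(-5) - 1/4*(-5)) = -50*(1 - 4*(-1/5) + 5/4) = -50*(1 + 4/5 + 5/4) = -50*61/20 = -305/2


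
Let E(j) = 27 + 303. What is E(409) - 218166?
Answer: -217836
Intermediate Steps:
E(j) = 330
E(409) - 218166 = 330 - 218166 = -217836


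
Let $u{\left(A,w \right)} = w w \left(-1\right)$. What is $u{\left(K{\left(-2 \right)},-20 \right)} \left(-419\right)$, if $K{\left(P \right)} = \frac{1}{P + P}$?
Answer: $167600$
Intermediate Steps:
$K{\left(P \right)} = \frac{1}{2 P}$
$u{\left(A,w \right)} = - w^{2}$ ($u{\left(A,w \right)} = w^{2} \left(-1\right) = - w^{2}$)
$u{\left(K{\left(-2 \right)},-20 \right)} \left(-419\right) = - \left(-20\right)^{2} \left(-419\right) = \left(-1\right) 400 \left(-419\right) = \left(-400\right) \left(-419\right) = 167600$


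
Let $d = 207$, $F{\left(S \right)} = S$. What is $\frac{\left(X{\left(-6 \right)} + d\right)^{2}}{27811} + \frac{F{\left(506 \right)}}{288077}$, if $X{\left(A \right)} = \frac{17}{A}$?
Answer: $\frac{61828879043}{41203077156} \approx 1.5006$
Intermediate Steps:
$\frac{\left(X{\left(-6 \right)} + d\right)^{2}}{27811} + \frac{F{\left(506 \right)}}{288077} = \frac{\left(\frac{17}{-6} + 207\right)^{2}}{27811} + \frac{506}{288077} = \left(17 \left(- \frac{1}{6}\right) + 207\right)^{2} \cdot \frac{1}{27811} + 506 \cdot \frac{1}{288077} = \left(- \frac{17}{6} + 207\right)^{2} \cdot \frac{1}{27811} + \frac{506}{288077} = \left(\frac{1225}{6}\right)^{2} \cdot \frac{1}{27811} + \frac{506}{288077} = \frac{1500625}{36} \cdot \frac{1}{27811} + \frac{506}{288077} = \frac{214375}{143028} + \frac{506}{288077} = \frac{61828879043}{41203077156}$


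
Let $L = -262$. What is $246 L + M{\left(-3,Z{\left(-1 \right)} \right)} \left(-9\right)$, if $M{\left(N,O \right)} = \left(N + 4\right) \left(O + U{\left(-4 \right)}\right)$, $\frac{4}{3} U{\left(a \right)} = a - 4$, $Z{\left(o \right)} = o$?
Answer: $-64389$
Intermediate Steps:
$U{\left(a \right)} = -3 + \frac{3 a}{4}$ ($U{\left(a \right)} = \frac{3 \left(a - 4\right)}{4} = \frac{3 \left(-4 + a\right)}{4} = -3 + \frac{3 a}{4}$)
$M{\left(N,O \right)} = \left(-6 + O\right) \left(4 + N\right)$ ($M{\left(N,O \right)} = \left(N + 4\right) \left(O + \left(-3 + \frac{3}{4} \left(-4\right)\right)\right) = \left(4 + N\right) \left(O - 6\right) = \left(4 + N\right) \left(-6 + O\right) = \left(-6 + O\right) \left(4 + N\right)$)
$246 L + M{\left(-3,Z{\left(-1 \right)} \right)} \left(-9\right) = 246 \left(-262\right) + \left(-24 - -18 + 4 \left(-1\right) - -3\right) \left(-9\right) = -64452 + \left(-24 + 18 - 4 + 3\right) \left(-9\right) = -64452 - -63 = -64452 + 63 = -64389$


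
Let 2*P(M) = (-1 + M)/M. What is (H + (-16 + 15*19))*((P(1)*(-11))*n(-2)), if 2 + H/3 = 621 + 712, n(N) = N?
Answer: 0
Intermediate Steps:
P(M) = (-1 + M)/(2*M) (P(M) = ((-1 + M)/M)/2 = (-1 + M)/(2*M))
H = 3993 (H = -6 + 3*(621 + 712) = -6 + 3*1333 = -6 + 3999 = 3993)
(H + (-16 + 15*19))*((P(1)*(-11))*n(-2)) = (3993 + (-16 + 15*19))*((((½)*(-1 + 1)/1)*(-11))*(-2)) = (3993 + (-16 + 285))*((((½)*1*0)*(-11))*(-2)) = (3993 + 269)*((0*(-11))*(-2)) = 4262*(0*(-2)) = 4262*0 = 0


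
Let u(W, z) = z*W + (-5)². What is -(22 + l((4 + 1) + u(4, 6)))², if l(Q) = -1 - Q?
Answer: -1089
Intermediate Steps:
u(W, z) = 25 + W*z (u(W, z) = W*z + 25 = 25 + W*z)
-(22 + l((4 + 1) + u(4, 6)))² = -(22 + (-1 - ((4 + 1) + (25 + 4*6))))² = -(22 + (-1 - (5 + (25 + 24))))² = -(22 + (-1 - (5 + 49)))² = -(22 + (-1 - 1*54))² = -(22 + (-1 - 54))² = -(22 - 55)² = -1*(-33)² = -1*1089 = -1089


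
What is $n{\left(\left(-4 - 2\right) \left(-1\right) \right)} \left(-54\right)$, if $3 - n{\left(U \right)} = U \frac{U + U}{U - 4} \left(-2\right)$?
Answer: $-4050$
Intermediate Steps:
$n{\left(U \right)} = 3 + \frac{4 U^{2}}{-4 + U}$ ($n{\left(U \right)} = 3 - U \frac{U + U}{U - 4} \left(-2\right) = 3 - U \frac{2 U}{-4 + U} \left(-2\right) = 3 - \frac{2 U^{2}}{-4 + U} \left(-2\right) = 3 - - \frac{4 U^{2}}{-4 + U} = 3 + \frac{4 U^{2}}{-4 + U}$)
$n{\left(\left(-4 - 2\right) \left(-1\right) \right)} \left(-54\right) = \frac{-12 + 3 \left(-4 - 2\right) \left(-1\right) + 4 \left(\left(-4 - 2\right) \left(-1\right)\right)^{2}}{-4 + \left(-4 - 2\right) \left(-1\right)} \left(-54\right) = \frac{-12 + 3 \left(\left(-6\right) \left(-1\right)\right) + 4 \left(\left(-6\right) \left(-1\right)\right)^{2}}{-4 - -6} \left(-54\right) = \frac{-12 + 3 \cdot 6 + 4 \cdot 6^{2}}{-4 + 6} \left(-54\right) = \frac{-12 + 18 + 4 \cdot 36}{2} \left(-54\right) = \frac{-12 + 18 + 144}{2} \left(-54\right) = \frac{1}{2} \cdot 150 \left(-54\right) = 75 \left(-54\right) = -4050$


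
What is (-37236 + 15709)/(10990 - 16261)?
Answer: 21527/5271 ≈ 4.0840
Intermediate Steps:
(-37236 + 15709)/(10990 - 16261) = -21527/(-5271) = -21527*(-1/5271) = 21527/5271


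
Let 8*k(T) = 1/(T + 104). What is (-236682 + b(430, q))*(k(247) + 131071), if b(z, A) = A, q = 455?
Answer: -86942725836763/2808 ≈ -3.0963e+10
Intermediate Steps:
k(T) = 1/(8*(104 + T)) (k(T) = 1/(8*(T + 104)) = 1/(8*(104 + T)))
(-236682 + b(430, q))*(k(247) + 131071) = (-236682 + 455)*(1/(8*(104 + 247)) + 131071) = -236227*((⅛)/351 + 131071) = -236227*((⅛)*(1/351) + 131071) = -236227*(1/2808 + 131071) = -236227*368047369/2808 = -86942725836763/2808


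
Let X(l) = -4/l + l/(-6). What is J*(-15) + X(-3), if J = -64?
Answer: 5771/6 ≈ 961.83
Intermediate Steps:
X(l) = -4/l - l/6 (X(l) = -4/l + l*(-⅙) = -4/l - l/6)
J*(-15) + X(-3) = -64*(-15) + (-4/(-3) - ⅙*(-3)) = 960 + (-4*(-⅓) + ½) = 960 + (4/3 + ½) = 960 + 11/6 = 5771/6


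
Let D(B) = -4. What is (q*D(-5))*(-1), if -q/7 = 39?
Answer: -1092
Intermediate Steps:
q = -273 (q = -7*39 = -273)
(q*D(-5))*(-1) = -273*(-4)*(-1) = 1092*(-1) = -1092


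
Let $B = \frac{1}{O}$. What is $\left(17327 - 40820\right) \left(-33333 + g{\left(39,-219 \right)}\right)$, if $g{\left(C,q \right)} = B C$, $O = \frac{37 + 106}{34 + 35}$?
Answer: $\frac{8609150808}{11} \approx 7.8265 \cdot 10^{8}$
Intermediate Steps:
$O = \frac{143}{69} \approx 2.0725$
$B = \frac{69}{143}$ ($B = \frac{1}{\frac{143}{69}} = \frac{69}{143} \approx 0.48252$)
$g{\left(C,q \right)} = \frac{69 C}{143}$
$\left(17327 - 40820\right) \left(-33333 + g{\left(39,-219 \right)}\right) = \left(17327 - 40820\right) \left(-33333 + \frac{69}{143} \cdot 39\right) = - 23493 \left(-33333 + \frac{207}{11}\right) = \left(-23493\right) \left(- \frac{366456}{11}\right) = \frac{8609150808}{11}$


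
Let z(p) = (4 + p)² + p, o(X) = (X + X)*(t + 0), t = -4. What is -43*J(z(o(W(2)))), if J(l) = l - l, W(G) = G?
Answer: 0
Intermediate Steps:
o(X) = -8*X (o(X) = (X + X)*(-4 + 0) = (2*X)*(-4) = -8*X)
z(p) = p + (4 + p)²
J(l) = 0
-43*J(z(o(W(2)))) = -43*0 = 0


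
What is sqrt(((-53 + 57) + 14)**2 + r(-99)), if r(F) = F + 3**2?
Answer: 3*sqrt(26) ≈ 15.297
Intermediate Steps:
r(F) = 9 + F (r(F) = F + 9 = 9 + F)
sqrt(((-53 + 57) + 14)**2 + r(-99)) = sqrt(((-53 + 57) + 14)**2 + (9 - 99)) = sqrt((4 + 14)**2 - 90) = sqrt(18**2 - 90) = sqrt(324 - 90) = sqrt(234) = 3*sqrt(26)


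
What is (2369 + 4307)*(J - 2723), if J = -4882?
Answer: -50770980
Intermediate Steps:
(2369 + 4307)*(J - 2723) = (2369 + 4307)*(-4882 - 2723) = 6676*(-7605) = -50770980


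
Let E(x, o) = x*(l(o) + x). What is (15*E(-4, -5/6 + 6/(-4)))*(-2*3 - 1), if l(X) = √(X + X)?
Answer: -1680 + 140*I*√42 ≈ -1680.0 + 907.3*I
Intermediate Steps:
l(X) = √2*√X (l(X) = √(2*X) = √2*√X)
E(x, o) = x*(x + √2*√o) (E(x, o) = x*(√2*√o + x) = x*(x + √2*√o))
(15*E(-4, -5/6 + 6/(-4)))*(-2*3 - 1) = (15*(-4*(-4 + √2*√(-5/6 + 6/(-4)))))*(-2*3 - 1) = (15*(-4*(-4 + √2*√(-5*⅙ + 6*(-¼)))))*(-6 - 1) = (15*(-4*(-4 + √2*√(-⅚ - 3/2))))*(-7) = (15*(-4*(-4 + √2*√(-7/3))))*(-7) = (15*(-4*(-4 + √2*(I*√21/3))))*(-7) = (15*(-4*(-4 + I*√42/3)))*(-7) = (15*(16 - 4*I*√42/3))*(-7) = (240 - 20*I*√42)*(-7) = -1680 + 140*I*√42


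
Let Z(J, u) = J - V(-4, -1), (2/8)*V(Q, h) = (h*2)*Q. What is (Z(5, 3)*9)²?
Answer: 59049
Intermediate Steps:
V(Q, h) = 8*Q*h (V(Q, h) = 4*((h*2)*Q) = 4*((2*h)*Q) = 4*(2*Q*h) = 8*Q*h)
Z(J, u) = -32 + J (Z(J, u) = J - 8*(-4)*(-1) = J - 1*32 = J - 32 = -32 + J)
(Z(5, 3)*9)² = ((-32 + 5)*9)² = (-27*9)² = (-243)² = 59049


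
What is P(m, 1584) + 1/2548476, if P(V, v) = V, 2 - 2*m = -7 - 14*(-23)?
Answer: -398836493/2548476 ≈ -156.50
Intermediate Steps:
m = -313/2 (m = 1 - (-7 - 14*(-23))/2 = 1 - (-7 + 322)/2 = 1 - ½*315 = 1 - 315/2 = -313/2 ≈ -156.50)
P(m, 1584) + 1/2548476 = -313/2 + 1/2548476 = -398836493/2548476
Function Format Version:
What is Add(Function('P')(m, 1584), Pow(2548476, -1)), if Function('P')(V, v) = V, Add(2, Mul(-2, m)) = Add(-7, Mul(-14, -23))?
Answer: Rational(-398836493, 2548476) ≈ -156.50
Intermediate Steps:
m = Rational(-313, 2) (m = Add(1, Mul(Rational(-1, 2), Add(-7, Mul(-14, -23)))) = Add(1, Mul(Rational(-1, 2), Add(-7, 322))) = Add(1, Mul(Rational(-1, 2), 315)) = Add(1, Rational(-315, 2)) = Rational(-313, 2) ≈ -156.50)
Add(Function('P')(m, 1584), Pow(2548476, -1)) = Add(Rational(-313, 2), Pow(2548476, -1)) = Add(Rational(-313, 2), Rational(1, 2548476)) = Rational(-398836493, 2548476)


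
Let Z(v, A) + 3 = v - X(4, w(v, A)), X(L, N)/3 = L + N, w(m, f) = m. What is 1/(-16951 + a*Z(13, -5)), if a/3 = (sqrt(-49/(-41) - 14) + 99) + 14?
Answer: I/(5*(-6170*I + 3*sqrt(861))) ≈ -3.2408e-5 + 4.6237e-7*I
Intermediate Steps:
X(L, N) = 3*L + 3*N (X(L, N) = 3*(L + N) = 3*L + 3*N)
Z(v, A) = -15 - 2*v (Z(v, A) = -3 + (v - (3*4 + 3*v)) = -3 + (v - (12 + 3*v)) = -3 + (v + (-12 - 3*v)) = -3 + (-12 - 2*v) = -15 - 2*v)
a = 339 + 15*I*sqrt(861)/41 (a = 3*((sqrt(-49/(-41) - 14) + 99) + 14) = 3*((sqrt(-49*(-1/41) - 14) + 99) + 14) = 3*((sqrt(49/41 - 14) + 99) + 14) = 3*((sqrt(-525/41) + 99) + 14) = 3*((5*I*sqrt(861)/41 + 99) + 14) = 3*((99 + 5*I*sqrt(861)/41) + 14) = 3*(113 + 5*I*sqrt(861)/41) = 339 + 15*I*sqrt(861)/41 ≈ 339.0 + 10.735*I)
1/(-16951 + a*Z(13, -5)) = 1/(-16951 + (339 + 15*I*sqrt(861)/41)*(-15 - 2*13)) = 1/(-16951 + (339 + 15*I*sqrt(861)/41)*(-15 - 26)) = 1/(-16951 + (339 + 15*I*sqrt(861)/41)*(-41)) = 1/(-16951 + (-13899 - 15*I*sqrt(861))) = 1/(-30850 - 15*I*sqrt(861))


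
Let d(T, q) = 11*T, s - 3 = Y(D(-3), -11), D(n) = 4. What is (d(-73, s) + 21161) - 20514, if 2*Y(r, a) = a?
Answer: -156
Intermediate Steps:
Y(r, a) = a/2
s = -5/2 (s = 3 + (½)*(-11) = 3 - 11/2 = -5/2 ≈ -2.5000)
(d(-73, s) + 21161) - 20514 = (11*(-73) + 21161) - 20514 = (-803 + 21161) - 20514 = 20358 - 20514 = -156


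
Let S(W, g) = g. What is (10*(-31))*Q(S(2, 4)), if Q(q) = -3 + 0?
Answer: 930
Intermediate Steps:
Q(q) = -3
(10*(-31))*Q(S(2, 4)) = (10*(-31))*(-3) = -310*(-3) = 930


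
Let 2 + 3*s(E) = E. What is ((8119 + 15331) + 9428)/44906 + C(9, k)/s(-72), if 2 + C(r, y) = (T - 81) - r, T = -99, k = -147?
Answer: 14082055/1661522 ≈ 8.4754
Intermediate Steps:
s(E) = -⅔ + E/3
C(r, y) = -182 - r (C(r, y) = -2 + ((-99 - 81) - r) = -2 + (-180 - r) = -182 - r)
((8119 + 15331) + 9428)/44906 + C(9, k)/s(-72) = ((8119 + 15331) + 9428)/44906 + (-182 - 1*9)/(-⅔ + (⅓)*(-72)) = (23450 + 9428)*(1/44906) + (-182 - 9)/(-⅔ - 24) = 32878*(1/44906) - 191/(-74/3) = 16439/22453 - 191*(-3/74) = 16439/22453 + 573/74 = 14082055/1661522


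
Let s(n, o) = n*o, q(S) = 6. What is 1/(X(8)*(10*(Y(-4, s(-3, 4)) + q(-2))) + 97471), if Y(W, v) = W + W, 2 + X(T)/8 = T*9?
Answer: 1/86271 ≈ 1.1591e-5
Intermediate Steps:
X(T) = -16 + 72*T (X(T) = -16 + 8*(T*9) = -16 + 8*(9*T) = -16 + 72*T)
Y(W, v) = 2*W
1/(X(8)*(10*(Y(-4, s(-3, 4)) + q(-2))) + 97471) = 1/((-16 + 72*8)*(10*(2*(-4) + 6)) + 97471) = 1/((-16 + 576)*(10*(-8 + 6)) + 97471) = 1/(560*(10*(-2)) + 97471) = 1/(560*(-20) + 97471) = 1/(-11200 + 97471) = 1/86271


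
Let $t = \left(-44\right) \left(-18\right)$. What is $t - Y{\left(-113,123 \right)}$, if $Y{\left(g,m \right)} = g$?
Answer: $905$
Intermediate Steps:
$t = 792$
$t - Y{\left(-113,123 \right)} = 792 - -113 = 792 + 113 = 905$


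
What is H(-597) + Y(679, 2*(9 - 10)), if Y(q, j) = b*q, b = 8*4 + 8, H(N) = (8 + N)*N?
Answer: 378793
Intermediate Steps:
H(N) = N*(8 + N)
b = 40 (b = 32 + 8 = 40)
Y(q, j) = 40*q
H(-597) + Y(679, 2*(9 - 10)) = -597*(8 - 597) + 40*679 = -597*(-589) + 27160 = 351633 + 27160 = 378793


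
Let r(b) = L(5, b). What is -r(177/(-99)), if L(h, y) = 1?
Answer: -1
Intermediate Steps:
r(b) = 1
-r(177/(-99)) = -1*1 = -1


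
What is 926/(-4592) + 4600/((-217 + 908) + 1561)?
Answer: 2379731/1292648 ≈ 1.8410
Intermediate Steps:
926/(-4592) + 4600/((-217 + 908) + 1561) = 926*(-1/4592) + 4600/(691 + 1561) = -463/2296 + 4600/2252 = -463/2296 + 4600*(1/2252) = -463/2296 + 1150/563 = 2379731/1292648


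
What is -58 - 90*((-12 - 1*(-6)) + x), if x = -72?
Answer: 6962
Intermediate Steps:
-58 - 90*((-12 - 1*(-6)) + x) = -58 - 90*((-12 - 1*(-6)) - 72) = -58 - 90*((-12 + 6) - 72) = -58 - 90*(-6 - 72) = -58 - 90*(-78) = -58 + 7020 = 6962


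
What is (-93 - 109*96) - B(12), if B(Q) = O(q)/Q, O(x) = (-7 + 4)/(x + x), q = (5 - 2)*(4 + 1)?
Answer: -1266839/120 ≈ -10557.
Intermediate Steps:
q = 15 (q = 3*5 = 15)
O(x) = -3/(2*x) (O(x) = -3*1/(2*x) = -3/(2*x))
B(Q) = -1/(10*Q) (B(Q) = (-3/2/15)/Q = (-3/2*1/15)/Q = -1/(10*Q))
(-93 - 109*96) - B(12) = (-93 - 109*96) - (-1)/(10*12) = (-93 - 10464) - (-1)/(10*12) = -10557 - 1*(-1/120) = -10557 + 1/120 = -1266839/120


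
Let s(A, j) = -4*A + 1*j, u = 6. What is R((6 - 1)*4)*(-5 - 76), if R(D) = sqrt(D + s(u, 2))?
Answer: -81*I*sqrt(2) ≈ -114.55*I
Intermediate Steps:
s(A, j) = j - 4*A (s(A, j) = -4*A + j = j - 4*A)
R(D) = sqrt(-22 + D) (R(D) = sqrt(D + (2 - 4*6)) = sqrt(D + (2 - 24)) = sqrt(D - 22) = sqrt(-22 + D))
R((6 - 1)*4)*(-5 - 76) = sqrt(-22 + (6 - 1)*4)*(-5 - 76) = sqrt(-22 + 5*4)*(-81) = sqrt(-22 + 20)*(-81) = sqrt(-2)*(-81) = (I*sqrt(2))*(-81) = -81*I*sqrt(2)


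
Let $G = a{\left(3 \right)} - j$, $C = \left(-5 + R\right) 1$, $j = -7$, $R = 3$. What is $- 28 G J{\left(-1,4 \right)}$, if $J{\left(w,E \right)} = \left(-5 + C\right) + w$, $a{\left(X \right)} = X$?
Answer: $2240$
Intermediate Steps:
$C = -2$ ($C = \left(-5 + 3\right) 1 = \left(-2\right) 1 = -2$)
$J{\left(w,E \right)} = -7 + w$ ($J{\left(w,E \right)} = \left(-5 - 2\right) + w = -7 + w$)
$G = 10$ ($G = 3 - -7 = 3 + 7 = 10$)
$- 28 G J{\left(-1,4 \right)} = \left(-28\right) 10 \left(-7 - 1\right) = \left(-280\right) \left(-8\right) = 2240$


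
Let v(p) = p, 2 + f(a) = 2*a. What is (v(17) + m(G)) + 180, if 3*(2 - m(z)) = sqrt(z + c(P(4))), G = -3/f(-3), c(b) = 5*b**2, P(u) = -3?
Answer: 199 - 11*sqrt(6)/12 ≈ 196.75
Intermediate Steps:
f(a) = -2 + 2*a
G = 3/8 (G = -3/(-2 + 2*(-3)) = -3/(-2 - 6) = -3/(-8) = -3*(-1/8) = 3/8 ≈ 0.37500)
m(z) = 2 - sqrt(45 + z)/3 (m(z) = 2 - sqrt(z + 5*(-3)**2)/3 = 2 - sqrt(z + 5*9)/3 = 2 - sqrt(z + 45)/3 = 2 - sqrt(45 + z)/3)
(v(17) + m(G)) + 180 = (17 + (2 - sqrt(45 + 3/8)/3)) + 180 = (17 + (2 - 11*sqrt(6)/12)) + 180 = (19 - 11*sqrt(6)/12) + 180 = 199 - 11*sqrt(6)/12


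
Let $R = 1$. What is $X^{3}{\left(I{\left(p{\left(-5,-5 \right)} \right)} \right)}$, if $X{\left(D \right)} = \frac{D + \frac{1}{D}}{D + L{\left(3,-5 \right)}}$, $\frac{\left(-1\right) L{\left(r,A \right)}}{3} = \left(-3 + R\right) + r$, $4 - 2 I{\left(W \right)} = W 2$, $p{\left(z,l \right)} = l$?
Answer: $\frac{15625}{2744} \approx 5.6942$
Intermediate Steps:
$I{\left(W \right)} = 2 - W$ ($I{\left(W \right)} = 2 - \frac{W 2}{2} = 2 - \frac{2 W}{2} = 2 - W$)
$L{\left(r,A \right)} = 6 - 3 r$ ($L{\left(r,A \right)} = - 3 \left(\left(-3 + 1\right) + r\right) = - 3 \left(-2 + r\right) = 6 - 3 r$)
$X{\left(D \right)} = \frac{D + \frac{1}{D}}{-3 + D}$ ($X{\left(D \right)} = \frac{D + \frac{1}{D}}{D + \left(6 - 9\right)} = \frac{D + \frac{1}{D}}{D - 3} = \frac{D + \frac{1}{D}}{-3 + D}$)
$X^{3}{\left(I{\left(p{\left(-5,-5 \right)} \right)} \right)} = \left(\frac{1 + \left(2 - -5\right)^{2}}{\left(2 - -5\right) \left(-3 + \left(2 - -5\right)\right)}\right)^{3} = \left(\frac{1 + \left(2 + 5\right)^{2}}{\left(2 + 5\right) \left(-3 + \left(2 + 5\right)\right)}\right)^{3} = \left(\frac{1 + 7^{2}}{7 \left(-3 + 7\right)}\right)^{3} = \left(\frac{1 + 49}{7 \cdot 4}\right)^{3} = \left(\frac{1}{7} \cdot \frac{1}{4} \cdot 50\right)^{3} = \left(\frac{25}{14}\right)^{3} = \frac{15625}{2744}$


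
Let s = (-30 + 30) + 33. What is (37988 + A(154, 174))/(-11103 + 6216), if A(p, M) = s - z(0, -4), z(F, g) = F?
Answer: -38021/4887 ≈ -7.7800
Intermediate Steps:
s = 33 (s = 0 + 33 = 33)
A(p, M) = 33 (A(p, M) = 33 - 1*0 = 33 + 0 = 33)
(37988 + A(154, 174))/(-11103 + 6216) = (37988 + 33)/(-11103 + 6216) = 38021/(-4887) = 38021*(-1/4887) = -38021/4887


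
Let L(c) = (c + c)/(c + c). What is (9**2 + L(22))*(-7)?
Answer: -574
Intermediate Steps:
L(c) = 1 (L(c) = (2*c)/((2*c)) = (2*c)*(1/(2*c)) = 1)
(9**2 + L(22))*(-7) = (9**2 + 1)*(-7) = (81 + 1)*(-7) = 82*(-7) = -574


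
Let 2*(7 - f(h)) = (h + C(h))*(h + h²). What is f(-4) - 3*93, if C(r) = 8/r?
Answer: -236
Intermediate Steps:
f(h) = 7 - (h + h²)*(h + 8/h)/2 (f(h) = 7 - (h + 8/h)*(h + h²)/2 = 7 - (h + h²)*(h + 8/h)/2)
f(-4) - 3*93 = (3 - 4*(-4) - ½*(-4)² - ½*(-4)³) - 3*93 = (3 + 16 - ½*16 - ½*(-64)) - 279 = (3 + 16 - 8 + 32) - 279 = 43 - 279 = -236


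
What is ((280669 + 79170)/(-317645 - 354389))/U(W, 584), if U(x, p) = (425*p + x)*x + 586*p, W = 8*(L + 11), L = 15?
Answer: -359839/34953219512992 ≈ -1.0295e-8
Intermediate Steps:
W = 208 (W = 8*(15 + 11) = 8*26 = 208)
U(x, p) = 586*p + x*(x + 425*p) (U(x, p) = (x + 425*p)*x + 586*p = x*(x + 425*p) + 586*p = 586*p + x*(x + 425*p))
((280669 + 79170)/(-317645 - 354389))/U(W, 584) = ((280669 + 79170)/(-317645 - 354389))/(208² + 586*584 + 425*584*208) = (359839/(-672034))/(43264 + 342224 + 51625600) = (359839*(-1/672034))/52011088 = -359839/672034*1/52011088 = -359839/34953219512992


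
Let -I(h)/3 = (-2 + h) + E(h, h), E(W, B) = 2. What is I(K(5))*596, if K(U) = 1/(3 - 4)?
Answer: 1788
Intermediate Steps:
K(U) = -1 (K(U) = 1/(-1) = -1)
I(h) = -3*h (I(h) = -3*((-2 + h) + 2) = -3*h)
I(K(5))*596 = -3*(-1)*596 = 3*596 = 1788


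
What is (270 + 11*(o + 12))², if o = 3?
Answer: 189225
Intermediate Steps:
(270 + 11*(o + 12))² = (270 + 11*(3 + 12))² = (270 + 11*15)² = (270 + 165)² = 435² = 189225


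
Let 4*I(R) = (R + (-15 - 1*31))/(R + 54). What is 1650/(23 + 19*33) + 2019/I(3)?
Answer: -5982897/559 ≈ -10703.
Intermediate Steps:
I(R) = (-46 + R)/(4*(54 + R)) (I(R) = ((R + (-15 - 1*31))/(R + 54))/4 = ((R + (-15 - 31))/(54 + R))/4 = ((R - 46)/(54 + R))/4 = ((-46 + R)/(54 + R))/4 = (-46 + R)/(4*(54 + R)))
1650/(23 + 19*33) + 2019/I(3) = 1650/(23 + 19*33) + 2019/(((-46 + 3)/(4*(54 + 3)))) = 1650/(23 + 627) + 2019/(((1/4)*(-43)/57)) = 1650/650 + 2019/(((1/4)*(1/57)*(-43))) = 1650*(1/650) + 2019/(-43/228) = 33/13 + 2019*(-228/43) = 33/13 - 460332/43 = -5982897/559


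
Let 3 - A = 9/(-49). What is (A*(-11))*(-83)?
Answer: 142428/49 ≈ 2906.7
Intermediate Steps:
A = 156/49 (A = 3 - 9/(-49) = 3 - 9*(-1)/49 = 3 - 1*(-9/49) = 3 + 9/49 = 156/49 ≈ 3.1837)
(A*(-11))*(-83) = ((156/49)*(-11))*(-83) = -1716/49*(-83) = 142428/49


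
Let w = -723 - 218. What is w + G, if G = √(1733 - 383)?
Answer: -941 + 15*√6 ≈ -904.26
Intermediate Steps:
w = -941
G = 15*√6 (G = √1350 = 15*√6 ≈ 36.742)
w + G = -941 + 15*√6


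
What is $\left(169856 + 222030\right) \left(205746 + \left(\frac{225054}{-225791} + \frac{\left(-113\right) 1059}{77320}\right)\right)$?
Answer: $\frac{703808091039062897349}{8729080060} \approx 8.0628 \cdot 10^{10}$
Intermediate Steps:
$\left(169856 + 222030\right) \left(205746 + \left(\frac{225054}{-225791} + \frac{\left(-113\right) 1059}{77320}\right)\right) = 391886 \left(205746 + \left(225054 \left(- \frac{1}{225791}\right) - \frac{119667}{77320}\right)\right) = 391886 \left(205746 - \frac{44420906877}{17458160120}\right) = 391886 \cdot \frac{3591902191142643}{17458160120} = \frac{703808091039062897349}{8729080060}$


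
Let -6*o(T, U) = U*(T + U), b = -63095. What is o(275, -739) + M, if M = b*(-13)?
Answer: 2289257/3 ≈ 7.6309e+5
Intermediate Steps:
o(T, U) = -U*(T + U)/6
M = 820235 (M = -63095*(-13) = 820235)
o(275, -739) + M = -1/6*(-739)*(275 - 739) + 820235 = -1/6*(-739)*(-464) + 820235 = -171448/3 + 820235 = 2289257/3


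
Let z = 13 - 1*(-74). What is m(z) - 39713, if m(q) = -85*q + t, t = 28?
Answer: -47080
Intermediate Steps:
z = 87 (z = 13 + 74 = 87)
m(q) = 28 - 85*q (m(q) = -85*q + 28 = 28 - 85*q)
m(z) - 39713 = (28 - 85*87) - 39713 = (28 - 7395) - 39713 = -7367 - 39713 = -47080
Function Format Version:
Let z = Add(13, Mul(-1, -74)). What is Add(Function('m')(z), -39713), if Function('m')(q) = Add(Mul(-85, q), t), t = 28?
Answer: -47080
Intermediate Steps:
z = 87 (z = Add(13, 74) = 87)
Function('m')(q) = Add(28, Mul(-85, q)) (Function('m')(q) = Add(Mul(-85, q), 28) = Add(28, Mul(-85, q)))
Add(Function('m')(z), -39713) = Add(Add(28, Mul(-85, 87)), -39713) = Add(Add(28, -7395), -39713) = Add(-7367, -39713) = -47080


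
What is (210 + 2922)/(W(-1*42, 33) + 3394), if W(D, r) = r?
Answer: 3132/3427 ≈ 0.91392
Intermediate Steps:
(210 + 2922)/(W(-1*42, 33) + 3394) = (210 + 2922)/(33 + 3394) = 3132/3427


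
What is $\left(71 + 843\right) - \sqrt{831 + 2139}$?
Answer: $914 - 3 \sqrt{330} \approx 859.5$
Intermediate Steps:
$\left(71 + 843\right) - \sqrt{831 + 2139} = 914 - \sqrt{2970} = 914 - 3 \sqrt{330}$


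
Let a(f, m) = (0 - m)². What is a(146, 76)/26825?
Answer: 5776/26825 ≈ 0.21532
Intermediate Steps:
a(f, m) = m² (a(f, m) = (-m)² = m²)
a(146, 76)/26825 = 76²/26825 = 5776*(1/26825) = 5776/26825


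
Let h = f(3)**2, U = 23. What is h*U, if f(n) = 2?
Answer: 92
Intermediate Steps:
h = 4 (h = 2**2 = 4)
h*U = 4*23 = 92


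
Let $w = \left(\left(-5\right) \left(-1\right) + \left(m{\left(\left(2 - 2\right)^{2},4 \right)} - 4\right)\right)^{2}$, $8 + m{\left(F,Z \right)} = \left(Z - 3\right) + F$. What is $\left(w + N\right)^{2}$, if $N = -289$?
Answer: $64009$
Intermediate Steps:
$m{\left(F,Z \right)} = -11 + F + Z$ ($m{\left(F,Z \right)} = -8 + \left(\left(Z - 3\right) + F\right) = -8 + \left(\left(-3 + Z\right) + F\right) = -8 + \left(-3 + F + Z\right) = -11 + F + Z$)
$w = 36$ ($w = \left(\left(-5\right) \left(-1\right) + \left(\left(-11 + \left(2 - 2\right)^{2} + 4\right) - 4\right)\right)^{2} = \left(5 + \left(\left(-11 + 0^{2} + 4\right) - 4\right)\right)^{2} = \left(5 + \left(\left(-11 + 0 + 4\right) - 4\right)\right)^{2} = \left(5 - 11\right)^{2} = \left(-6\right)^{2} = 36$)
$\left(w + N\right)^{2} = \left(36 - 289\right)^{2} = \left(-253\right)^{2} = 64009$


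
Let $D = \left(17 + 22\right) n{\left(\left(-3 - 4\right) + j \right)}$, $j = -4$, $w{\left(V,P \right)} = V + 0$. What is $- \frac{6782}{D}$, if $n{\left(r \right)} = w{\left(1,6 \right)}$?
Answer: $- \frac{6782}{39} \approx -173.9$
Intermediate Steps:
$w{\left(V,P \right)} = V$
$n{\left(r \right)} = 1$
$D = 39$ ($D = \left(17 + 22\right) 1 = 39 \cdot 1 = 39$)
$- \frac{6782}{D} = - \frac{6782}{39}$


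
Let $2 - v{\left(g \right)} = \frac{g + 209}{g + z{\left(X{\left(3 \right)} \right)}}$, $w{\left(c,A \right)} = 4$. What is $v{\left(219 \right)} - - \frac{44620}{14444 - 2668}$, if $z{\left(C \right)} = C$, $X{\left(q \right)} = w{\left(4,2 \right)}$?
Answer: $\frac{110459}{28544} \approx 3.8698$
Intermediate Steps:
$X{\left(q \right)} = 4$
$v{\left(g \right)} = 2 - \frac{209 + g}{4 + g}$ ($v{\left(g \right)} = 2 - \frac{g + 209}{g + 4} = 2 - \frac{209 + g}{4 + g}$)
$v{\left(219 \right)} - - \frac{44620}{14444 - 2668} = \frac{-201 + 219}{4 + 219} - - \frac{44620}{14444 - 2668} = \frac{1}{223} \cdot 18 - - \frac{44620}{11776} = \frac{1}{223} \cdot 18 - \left(-44620\right) \frac{1}{11776} = \frac{18}{223} - - \frac{485}{128} = \frac{18}{223} + \frac{485}{128} = \frac{110459}{28544}$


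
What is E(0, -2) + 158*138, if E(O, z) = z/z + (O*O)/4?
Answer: 21805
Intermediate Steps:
E(O, z) = 1 + O²/4 (E(O, z) = 1 + O²*(¼) = 1 + O²/4)
E(0, -2) + 158*138 = (1 + (¼)*0²) + 158*138 = (1 + (¼)*0) + 21804 = (1 + 0) + 21804 = 1 + 21804 = 21805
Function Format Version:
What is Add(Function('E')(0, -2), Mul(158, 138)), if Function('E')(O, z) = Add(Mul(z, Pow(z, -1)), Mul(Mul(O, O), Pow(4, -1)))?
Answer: 21805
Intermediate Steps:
Function('E')(O, z) = Add(1, Mul(Rational(1, 4), Pow(O, 2))) (Function('E')(O, z) = Add(1, Mul(Pow(O, 2), Rational(1, 4))) = Add(1, Mul(Rational(1, 4), Pow(O, 2))))
Add(Function('E')(0, -2), Mul(158, 138)) = Add(Add(1, Mul(Rational(1, 4), Pow(0, 2))), Mul(158, 138)) = Add(Add(1, Mul(Rational(1, 4), 0)), 21804) = Add(Add(1, 0), 21804) = Add(1, 21804) = 21805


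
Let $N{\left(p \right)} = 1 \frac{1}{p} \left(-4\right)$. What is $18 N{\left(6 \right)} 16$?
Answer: $-192$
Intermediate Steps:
$N{\left(p \right)} = - \frac{4}{p}$ ($N{\left(p \right)} = \frac{1}{p} \left(-4\right) = - \frac{4}{p}$)
$18 N{\left(6 \right)} 16 = 18 \left(- \frac{4}{6}\right) 16 = 18 \left(\left(-4\right) \frac{1}{6}\right) 16 = 18 \left(- \frac{2}{3}\right) 16 = \left(-12\right) 16 = -192$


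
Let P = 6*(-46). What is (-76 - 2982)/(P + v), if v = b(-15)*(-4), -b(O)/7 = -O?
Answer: -1529/72 ≈ -21.236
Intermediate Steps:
b(O) = 7*O (b(O) = -(-7)*O = 7*O)
v = 420 (v = (7*(-15))*(-4) = -105*(-4) = 420)
P = -276
(-76 - 2982)/(P + v) = (-76 - 2982)/(-276 + 420) = -3058/144 = -3058*1/144 = -1529/72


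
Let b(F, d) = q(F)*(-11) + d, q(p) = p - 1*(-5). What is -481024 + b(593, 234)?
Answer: -487368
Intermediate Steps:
q(p) = 5 + p (q(p) = p + 5 = 5 + p)
b(F, d) = -55 + d - 11*F (b(F, d) = (5 + F)*(-11) + d = (-55 - 11*F) + d = -55 + d - 11*F)
-481024 + b(593, 234) = -481024 + (-55 + 234 - 11*593) = -481024 + (-55 + 234 - 6523) = -481024 - 6344 = -487368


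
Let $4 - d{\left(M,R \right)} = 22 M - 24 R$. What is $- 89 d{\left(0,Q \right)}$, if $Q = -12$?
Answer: $25276$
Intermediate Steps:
$d{\left(M,R \right)} = 4 - 22 M + 24 R$ ($d{\left(M,R \right)} = 4 - \left(22 M - 24 R\right) = 4 - \left(- 24 R + 22 M\right) = 4 - 22 M + 24 R$)
$- 89 d{\left(0,Q \right)} = - 89 \left(4 - 0 + 24 \left(-12\right)\right) = - 89 \left(4 + 0 - 288\right) = \left(-89\right) \left(-284\right) = 25276$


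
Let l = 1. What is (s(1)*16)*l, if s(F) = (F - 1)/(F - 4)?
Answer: 0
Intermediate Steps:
s(F) = (-1 + F)/(-4 + F)
(s(1)*16)*l = (((-1 + 1)/(-4 + 1))*16)*1 = ((0/(-3))*16)*1 = (-⅓*0*16)*1 = (0*16)*1 = 0*1 = 0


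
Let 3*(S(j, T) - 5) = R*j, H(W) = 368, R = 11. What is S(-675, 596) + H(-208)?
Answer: -2102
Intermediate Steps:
S(j, T) = 5 + 11*j/3 (S(j, T) = 5 + (11*j)/3 = 5 + 11*j/3)
S(-675, 596) + H(-208) = (5 + (11/3)*(-675)) + 368 = (5 - 2475) + 368 = -2470 + 368 = -2102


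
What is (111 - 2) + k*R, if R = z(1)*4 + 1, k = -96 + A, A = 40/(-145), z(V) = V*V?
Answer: -10799/29 ≈ -372.38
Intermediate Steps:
z(V) = V²
A = -8/29 (A = 40*(-1/145) = -8/29 ≈ -0.27586)
k = -2792/29 (k = -96 - 8/29 = -2792/29 ≈ -96.276)
R = 5 (R = 1²*4 + 1 = 1*4 + 1 = 4 + 1 = 5)
(111 - 2) + k*R = (111 - 2) - 2792/29*5 = 109 - 13960/29 = -10799/29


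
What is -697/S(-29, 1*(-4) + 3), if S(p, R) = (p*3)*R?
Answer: -697/87 ≈ -8.0115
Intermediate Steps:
S(p, R) = 3*R*p (S(p, R) = (3*p)*R = 3*R*p)
-697/S(-29, 1*(-4) + 3) = -697*(-1/(87*(1*(-4) + 3))) = -697*(-1/(87*(-4 + 3))) = -697/(3*(-1)*(-29)) = -697/87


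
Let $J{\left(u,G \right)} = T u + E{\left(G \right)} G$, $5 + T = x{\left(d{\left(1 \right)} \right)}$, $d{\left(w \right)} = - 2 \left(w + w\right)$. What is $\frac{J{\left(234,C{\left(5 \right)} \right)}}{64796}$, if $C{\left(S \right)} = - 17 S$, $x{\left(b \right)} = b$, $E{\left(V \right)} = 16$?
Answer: $- \frac{1733}{32398} \approx -0.053491$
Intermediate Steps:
$d{\left(w \right)} = - 4 w$ ($d{\left(w \right)} = - 2 \cdot 2 w = - 4 w$)
$T = -9$ ($T = -5 - 4 = -9$)
$J{\left(u,G \right)} = - 9 u + 16 G$
$\frac{J{\left(234,C{\left(5 \right)} \right)}}{64796} = \frac{\left(-9\right) 234 + 16 \left(\left(-17\right) 5\right)}{64796} = \left(-2106 + 16 \left(-85\right)\right) \frac{1}{64796} = \left(-2106 - 1360\right) \frac{1}{64796} = \left(-3466\right) \frac{1}{64796} = - \frac{1733}{32398}$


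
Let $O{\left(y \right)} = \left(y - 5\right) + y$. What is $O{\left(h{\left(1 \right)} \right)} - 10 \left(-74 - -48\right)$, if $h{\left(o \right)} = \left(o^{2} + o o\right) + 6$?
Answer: $271$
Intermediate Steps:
$h{\left(o \right)} = 6 + 2 o^{2}$ ($h{\left(o \right)} = \left(o^{2} + o^{2}\right) + 6 = 2 o^{2} + 6 = 6 + 2 o^{2}$)
$O{\left(y \right)} = -5 + 2 y$ ($O{\left(y \right)} = \left(-5 + y\right) + y = -5 + 2 y$)
$O{\left(h{\left(1 \right)} \right)} - 10 \left(-74 - -48\right) = \left(-5 + 2 \left(6 + 2 \cdot 1^{2}\right)\right) - 10 \left(-74 - -48\right) = \left(-5 + 2 \left(6 + 2 \cdot 1\right)\right) - 10 \left(-74 + 48\right) = \left(-5 + 2 \left(6 + 2\right)\right) - -260 = \left(-5 + 2 \cdot 8\right) + 260 = \left(-5 + 16\right) + 260 = 11 + 260 = 271$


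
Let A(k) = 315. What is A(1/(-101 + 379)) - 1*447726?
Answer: -447411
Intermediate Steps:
A(1/(-101 + 379)) - 1*447726 = 315 - 1*447726 = 315 - 447726 = -447411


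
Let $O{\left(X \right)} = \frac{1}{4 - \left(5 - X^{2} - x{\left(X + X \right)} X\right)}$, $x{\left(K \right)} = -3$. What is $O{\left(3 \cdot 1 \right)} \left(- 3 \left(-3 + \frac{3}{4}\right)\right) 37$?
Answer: $- \frac{999}{4} \approx -249.75$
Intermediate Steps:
$O{\left(X \right)} = \frac{1}{-1 + X^{2} - 3 X}$ ($O{\left(X \right)} = \frac{1}{4 - \left(5 - X^{2} + 3 X\right)} = \frac{1}{-1 + X^{2} - 3 X}$)
$O{\left(3 \cdot 1 \right)} \left(- 3 \left(-3 + \frac{3}{4}\right)\right) 37 = \frac{\left(-3\right) \left(-3 + \frac{3}{4}\right)}{-1 + \left(3 \cdot 1\right)^{2} - 3 \cdot 3 \cdot 1} \cdot 37 = \frac{\left(-3\right) \left(-3 + 3 \cdot \frac{1}{4}\right)}{-1 + 3^{2} - 9} \cdot 37 = \frac{\left(-3\right) \left(-3 + \frac{3}{4}\right)}{-1 + 9 - 9} \cdot 37 = \frac{\left(-3\right) \left(- \frac{9}{4}\right)}{-1} \cdot 37 = \left(-1\right) \frac{27}{4} \cdot 37 = \left(- \frac{27}{4}\right) 37 = - \frac{999}{4}$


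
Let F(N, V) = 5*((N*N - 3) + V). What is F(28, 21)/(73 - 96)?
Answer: -4010/23 ≈ -174.35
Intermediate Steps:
F(N, V) = -15 + 5*V + 5*N² (F(N, V) = 5*((N² - 3) + V) = 5*((-3 + N²) + V) = 5*(-3 + V + N²) = -15 + 5*V + 5*N²)
F(28, 21)/(73 - 96) = (-15 + 5*21 + 5*28²)/(73 - 96) = (-15 + 105 + 5*784)/(-23) = (-15 + 105 + 3920)*(-1/23) = 4010*(-1/23) = -4010/23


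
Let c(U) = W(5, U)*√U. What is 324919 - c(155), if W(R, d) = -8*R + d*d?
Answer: 324919 - 23985*√155 ≈ 26308.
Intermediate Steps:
W(R, d) = d² - 8*R (W(R, d) = -8*R + d² = d² - 8*R)
c(U) = √U*(-40 + U²) (c(U) = (U² - 8*5)*√U = (U² - 40)*√U = (-40 + U²)*√U = √U*(-40 + U²))
324919 - c(155) = 324919 - √155*(-40 + 155²) = 324919 - √155*(-40 + 24025) = 324919 - √155*23985 = 324919 - 23985*√155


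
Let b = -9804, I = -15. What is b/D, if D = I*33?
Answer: 3268/165 ≈ 19.806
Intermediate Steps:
D = -495 (D = -15*33 = -495)
b/D = -9804/(-495) = -9804*(-1/495) = 3268/165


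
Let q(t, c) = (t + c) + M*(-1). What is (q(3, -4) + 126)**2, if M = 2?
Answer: 15129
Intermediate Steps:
q(t, c) = -2 + c + t (q(t, c) = (t + c) + 2*(-1) = (c + t) - 2 = -2 + c + t)
(q(3, -4) + 126)**2 = ((-2 - 4 + 3) + 126)**2 = (-3 + 126)**2 = 123**2 = 15129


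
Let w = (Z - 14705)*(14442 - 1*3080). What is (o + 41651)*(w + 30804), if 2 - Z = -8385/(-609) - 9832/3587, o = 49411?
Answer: -11083346676981101160/728161 ≈ -1.5221e+13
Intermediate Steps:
Z = -6573447/728161 (Z = 2 - (-8385/(-609) - 9832/3587) = 2 - (-8385*(-1/609) - 9832*1/3587) = 2 - (2795/203 - 9832/3587) = 2 - 1*8029769/728161 = 2 - 8029769/728161 = -6573447/728161 ≈ -9.0275)
w = -121734523976624/728161 (w = (-6573447/728161 - 14705)*(14442 - 1*3080) = -10714180952*(14442 - 3080)/728161 = -10714180952/728161*11362 = -121734523976624/728161 ≈ -1.6718e+8)
(o + 41651)*(w + 30804) = (49411 + 41651)*(-121734523976624/728161 + 30804) = 91062*(-121712093705180/728161) = -11083346676981101160/728161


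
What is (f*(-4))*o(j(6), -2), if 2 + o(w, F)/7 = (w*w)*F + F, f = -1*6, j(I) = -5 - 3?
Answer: -22176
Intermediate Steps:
j(I) = -8
f = -6
o(w, F) = -14 + 7*F + 7*F*w² (o(w, F) = -14 + 7*((w*w)*F + F) = -14 + 7*(w²*F + F) = -14 + 7*(F*w² + F) = -14 + 7*(F + F*w²) = -14 + (7*F + 7*F*w²) = -14 + 7*F + 7*F*w²)
(f*(-4))*o(j(6), -2) = (-6*(-4))*(-14 + 7*(-2) + 7*(-2)*(-8)²) = 24*(-14 - 14 + 7*(-2)*64) = 24*(-14 - 14 - 896) = 24*(-924) = -22176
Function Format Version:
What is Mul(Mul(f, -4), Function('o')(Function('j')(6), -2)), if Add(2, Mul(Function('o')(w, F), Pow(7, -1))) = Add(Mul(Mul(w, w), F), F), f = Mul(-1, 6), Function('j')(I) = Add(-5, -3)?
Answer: -22176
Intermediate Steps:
Function('j')(I) = -8
f = -6
Function('o')(w, F) = Add(-14, Mul(7, F), Mul(7, F, Pow(w, 2))) (Function('o')(w, F) = Add(-14, Mul(7, Add(Mul(Mul(w, w), F), F))) = Add(-14, Mul(7, Add(Mul(Pow(w, 2), F), F))) = Add(-14, Mul(7, Add(Mul(F, Pow(w, 2)), F))) = Add(-14, Mul(7, Add(F, Mul(F, Pow(w, 2))))) = Add(-14, Add(Mul(7, F), Mul(7, F, Pow(w, 2)))) = Add(-14, Mul(7, F), Mul(7, F, Pow(w, 2))))
Mul(Mul(f, -4), Function('o')(Function('j')(6), -2)) = Mul(Mul(-6, -4), Add(-14, Mul(7, -2), Mul(7, -2, Pow(-8, 2)))) = Mul(24, Add(-14, -14, Mul(7, -2, 64))) = Mul(24, Add(-14, -14, -896)) = Mul(24, -924) = -22176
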